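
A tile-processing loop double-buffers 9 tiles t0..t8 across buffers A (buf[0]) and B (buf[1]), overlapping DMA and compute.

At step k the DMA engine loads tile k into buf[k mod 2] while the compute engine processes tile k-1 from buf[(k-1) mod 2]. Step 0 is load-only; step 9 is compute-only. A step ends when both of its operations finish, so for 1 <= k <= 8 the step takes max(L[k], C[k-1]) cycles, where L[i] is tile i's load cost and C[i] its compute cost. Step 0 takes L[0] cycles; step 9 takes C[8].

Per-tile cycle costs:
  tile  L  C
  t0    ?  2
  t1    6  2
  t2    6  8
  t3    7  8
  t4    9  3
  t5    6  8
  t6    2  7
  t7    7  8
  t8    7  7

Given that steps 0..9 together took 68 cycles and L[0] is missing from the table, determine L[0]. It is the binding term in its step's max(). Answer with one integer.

step 0 = dur = L[0]=? = L[0]  (unknown; binding)
step 1 = dur = max(L[1]=6, C[0]=2) = 6
step 2 = dur = max(L[2]=6, C[1]=2) = 6
step 3 = dur = max(L[3]=7, C[2]=8) = 8
step 4 = dur = max(L[4]=9, C[3]=8) = 9
step 5 = dur = max(L[5]=6, C[4]=3) = 6
step 6 = dur = max(L[6]=2, C[5]=8) = 8
step 7 = dur = max(L[7]=7, C[6]=7) = 7
step 8 = dur = max(L[8]=7, C[7]=8) = 8
step 9 = dur = C[8]=7 = 7
sum of known step durations = 65
dur[0] = total - known = 68 - 65 = 3
L[0] is the binding max in step 0, so L[0] = dur[0] = 3

L[0] = 3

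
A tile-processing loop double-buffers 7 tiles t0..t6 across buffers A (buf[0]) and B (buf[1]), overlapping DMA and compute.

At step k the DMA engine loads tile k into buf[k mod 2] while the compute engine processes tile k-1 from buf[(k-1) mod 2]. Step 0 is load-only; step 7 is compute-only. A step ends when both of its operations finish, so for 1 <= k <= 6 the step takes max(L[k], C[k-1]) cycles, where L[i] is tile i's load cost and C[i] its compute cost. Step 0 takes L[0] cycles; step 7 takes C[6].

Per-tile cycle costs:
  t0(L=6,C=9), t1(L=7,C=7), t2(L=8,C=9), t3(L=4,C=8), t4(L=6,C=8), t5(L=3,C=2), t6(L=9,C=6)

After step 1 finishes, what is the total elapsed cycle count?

end_cycle[1] = 15

  0. 6=6c; end=6; A:t0 B:-
  1. max(7,9)=9c; end=15; A:t0 B:t1
  2. max(8,7)=8c; end=23; A:t2 B:t1
  3. max(4,9)=9c; end=32; A:t2 B:t3
  4. max(6,8)=8c; end=40; A:t4 B:t3
  5. max(3,8)=8c; end=48; A:t4 B:t5
  6. max(9,2)=9c; end=57; A:t6 B:t5
  7. 6=6c; end=63; A:t6 B:t5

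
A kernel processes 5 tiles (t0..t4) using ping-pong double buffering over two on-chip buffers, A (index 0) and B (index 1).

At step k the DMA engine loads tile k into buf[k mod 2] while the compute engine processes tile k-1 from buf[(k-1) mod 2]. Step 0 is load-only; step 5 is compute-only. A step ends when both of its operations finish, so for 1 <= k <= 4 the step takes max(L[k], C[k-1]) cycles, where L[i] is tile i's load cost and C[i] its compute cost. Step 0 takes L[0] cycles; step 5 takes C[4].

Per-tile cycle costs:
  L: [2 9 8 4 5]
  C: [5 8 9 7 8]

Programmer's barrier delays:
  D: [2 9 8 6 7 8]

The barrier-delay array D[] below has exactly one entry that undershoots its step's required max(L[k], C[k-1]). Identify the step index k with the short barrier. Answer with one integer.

hazard at step 3

k=0 barrier L[0]=2→2c, D[0]=2 ok
k=1 barrier max(L[1]=9,C[0]=5)→9c, D[1]=9 ok
k=2 barrier max(L[2]=8,C[1]=8)→8c, D[2]=8 ok
k=3 barrier max(L[3]=4,C[2]=9)→9c, D[3]=6 SHORT
k=4 barrier max(L[4]=5,C[3]=7)→7c, D[4]=7 ok
k=5 barrier C[4]=8→8c, D[5]=8 ok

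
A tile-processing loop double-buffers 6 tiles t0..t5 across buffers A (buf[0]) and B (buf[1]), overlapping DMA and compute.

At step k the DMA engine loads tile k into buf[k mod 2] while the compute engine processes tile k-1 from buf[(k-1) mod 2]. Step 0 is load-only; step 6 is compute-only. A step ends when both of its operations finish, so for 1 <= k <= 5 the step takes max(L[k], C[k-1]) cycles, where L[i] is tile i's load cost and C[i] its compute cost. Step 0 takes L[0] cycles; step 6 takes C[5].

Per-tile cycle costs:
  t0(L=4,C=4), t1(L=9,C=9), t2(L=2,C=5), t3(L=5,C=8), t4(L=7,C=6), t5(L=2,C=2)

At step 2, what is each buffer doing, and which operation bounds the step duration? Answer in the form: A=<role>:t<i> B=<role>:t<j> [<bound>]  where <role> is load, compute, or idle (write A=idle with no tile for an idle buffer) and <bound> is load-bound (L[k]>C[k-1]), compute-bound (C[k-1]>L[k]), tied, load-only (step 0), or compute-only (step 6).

  0. 4=4c; end=4; A:t0 B:-
  1. max(9,4)=9c; end=13; A:t0 B:t1
  2. max(2,9)=9c; end=22; A:t2 B:t1
  3. max(5,5)=5c; end=27; A:t2 B:t3
  4. max(7,8)=8c; end=35; A:t4 B:t3
  5. max(2,6)=6c; end=41; A:t4 B:t5
  6. 2=2c; end=43; A:t4 B:t5

step 2: A=load:t2 B=compute:t1 [compute-bound]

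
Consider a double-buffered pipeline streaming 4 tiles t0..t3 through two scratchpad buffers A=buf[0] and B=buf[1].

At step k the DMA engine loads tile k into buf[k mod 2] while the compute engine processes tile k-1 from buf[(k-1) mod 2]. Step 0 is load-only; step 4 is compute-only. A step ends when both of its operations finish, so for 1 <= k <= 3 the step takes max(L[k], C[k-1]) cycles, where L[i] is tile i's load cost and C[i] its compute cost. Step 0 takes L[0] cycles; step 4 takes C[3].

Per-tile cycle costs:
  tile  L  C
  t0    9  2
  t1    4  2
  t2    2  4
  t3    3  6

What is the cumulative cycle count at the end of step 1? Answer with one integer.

end_cycle[1] = 13

k=0 load=t0/9c comp=- wait=9 total=9
k=1 load=t1/4c comp=t0/2c wait=4 total=13
k=2 load=t2/2c comp=t1/2c wait=2 total=15
k=3 load=t3/3c comp=t2/4c wait=4 total=19
k=4 load=- comp=t3/6c wait=6 total=25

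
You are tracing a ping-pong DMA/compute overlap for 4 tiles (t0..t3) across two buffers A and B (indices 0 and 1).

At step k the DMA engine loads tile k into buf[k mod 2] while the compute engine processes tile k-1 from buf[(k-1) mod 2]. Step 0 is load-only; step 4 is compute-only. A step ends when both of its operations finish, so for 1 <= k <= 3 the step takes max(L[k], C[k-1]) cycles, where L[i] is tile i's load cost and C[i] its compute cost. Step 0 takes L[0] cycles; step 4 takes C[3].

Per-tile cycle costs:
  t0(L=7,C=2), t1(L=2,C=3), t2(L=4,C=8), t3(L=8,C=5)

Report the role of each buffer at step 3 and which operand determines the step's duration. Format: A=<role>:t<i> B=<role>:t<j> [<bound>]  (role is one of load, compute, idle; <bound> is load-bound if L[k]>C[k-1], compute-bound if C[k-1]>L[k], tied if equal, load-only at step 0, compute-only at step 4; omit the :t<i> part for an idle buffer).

step 3: A=compute:t2 B=load:t3 [tied]

step 0: L[0]=7 → dur=7, Σ=7 | A=load:t0 B=idle [load-only]
step 1: L[1]=2 C[0]=2 → dur=2, Σ=9 | A=compute:t0 B=load:t1 [tied]
step 2: L[2]=4 C[1]=3 → dur=4, Σ=13 | A=load:t2 B=compute:t1 [load-bound]
step 3: L[3]=8 C[2]=8 → dur=8, Σ=21 | A=compute:t2 B=load:t3 [tied]
step 4: C[3]=5 → dur=5, Σ=26 | A=idle B=compute:t3 [compute-only]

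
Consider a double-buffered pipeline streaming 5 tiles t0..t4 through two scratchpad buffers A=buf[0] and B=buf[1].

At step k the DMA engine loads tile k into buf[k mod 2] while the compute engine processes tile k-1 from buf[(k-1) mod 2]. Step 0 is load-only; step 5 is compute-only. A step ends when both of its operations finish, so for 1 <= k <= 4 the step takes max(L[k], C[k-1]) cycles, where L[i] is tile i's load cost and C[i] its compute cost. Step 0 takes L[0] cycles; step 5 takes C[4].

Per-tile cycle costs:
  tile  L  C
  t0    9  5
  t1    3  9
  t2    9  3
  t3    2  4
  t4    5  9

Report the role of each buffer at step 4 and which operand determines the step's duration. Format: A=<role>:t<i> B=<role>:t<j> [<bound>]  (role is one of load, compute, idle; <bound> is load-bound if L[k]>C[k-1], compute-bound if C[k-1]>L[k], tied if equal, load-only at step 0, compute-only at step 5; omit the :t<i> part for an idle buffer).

[0] DMA t0→A (9c) ∥ CU idle ⇒ 9c, clock 9
[1] DMA t1→B (3c) ∥ CU A:t0 (5c) ⇒ 5c, clock 14
[2] DMA t2→A (9c) ∥ CU B:t1 (9c) ⇒ 9c, clock 23
[3] DMA t3→B (2c) ∥ CU A:t2 (3c) ⇒ 3c, clock 26
[4] DMA t4→A (5c) ∥ CU B:t3 (4c) ⇒ 5c, clock 31
[5] DMA idle ∥ CU A:t4 (9c) ⇒ 9c, clock 40

step 4: A=load:t4 B=compute:t3 [load-bound]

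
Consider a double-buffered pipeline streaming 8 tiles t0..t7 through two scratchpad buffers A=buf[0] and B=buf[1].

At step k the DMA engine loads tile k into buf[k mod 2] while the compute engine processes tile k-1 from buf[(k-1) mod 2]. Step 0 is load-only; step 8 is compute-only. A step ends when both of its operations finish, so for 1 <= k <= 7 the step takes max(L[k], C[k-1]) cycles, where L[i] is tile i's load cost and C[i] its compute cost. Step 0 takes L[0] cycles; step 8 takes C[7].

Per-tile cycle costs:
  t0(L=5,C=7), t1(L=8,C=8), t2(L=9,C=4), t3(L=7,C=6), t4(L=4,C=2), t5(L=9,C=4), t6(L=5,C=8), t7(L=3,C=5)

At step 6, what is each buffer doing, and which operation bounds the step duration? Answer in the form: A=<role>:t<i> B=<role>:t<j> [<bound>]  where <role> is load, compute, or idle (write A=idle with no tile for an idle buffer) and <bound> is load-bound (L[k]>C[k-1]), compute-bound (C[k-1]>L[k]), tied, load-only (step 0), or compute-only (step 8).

k=0 load=t0/5c comp=- wait=5 total=5
k=1 load=t1/8c comp=t0/7c wait=8 total=13
k=2 load=t2/9c comp=t1/8c wait=9 total=22
k=3 load=t3/7c comp=t2/4c wait=7 total=29
k=4 load=t4/4c comp=t3/6c wait=6 total=35
k=5 load=t5/9c comp=t4/2c wait=9 total=44
k=6 load=t6/5c comp=t5/4c wait=5 total=49
k=7 load=t7/3c comp=t6/8c wait=8 total=57
k=8 load=- comp=t7/5c wait=5 total=62

step 6: A=load:t6 B=compute:t5 [load-bound]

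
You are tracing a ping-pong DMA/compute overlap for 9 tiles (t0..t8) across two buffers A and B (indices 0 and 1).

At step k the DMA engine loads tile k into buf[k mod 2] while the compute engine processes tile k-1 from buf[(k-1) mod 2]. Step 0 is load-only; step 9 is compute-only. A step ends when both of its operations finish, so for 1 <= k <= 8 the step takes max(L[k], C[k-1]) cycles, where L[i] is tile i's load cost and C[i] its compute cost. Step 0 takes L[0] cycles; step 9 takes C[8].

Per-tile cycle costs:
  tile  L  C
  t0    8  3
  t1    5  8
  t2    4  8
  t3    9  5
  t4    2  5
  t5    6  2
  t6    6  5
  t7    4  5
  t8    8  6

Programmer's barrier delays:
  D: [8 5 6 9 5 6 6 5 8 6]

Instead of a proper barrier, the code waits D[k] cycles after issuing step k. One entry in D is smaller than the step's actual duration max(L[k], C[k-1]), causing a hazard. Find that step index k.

hazard at step 2

step 0: need L[0]=8 = 8; D[0]=8 ok
step 1: need max(L[1]=5,C[0]=3) = 5; D[1]=5 ok
step 2: need max(L[2]=4,C[1]=8) = 8; D[2]=6 SHORT
step 3: need max(L[3]=9,C[2]=8) = 9; D[3]=9 ok
step 4: need max(L[4]=2,C[3]=5) = 5; D[4]=5 ok
step 5: need max(L[5]=6,C[4]=5) = 6; D[5]=6 ok
step 6: need max(L[6]=6,C[5]=2) = 6; D[6]=6 ok
step 7: need max(L[7]=4,C[6]=5) = 5; D[7]=5 ok
step 8: need max(L[8]=8,C[7]=5) = 8; D[8]=8 ok
step 9: need C[8]=6 = 6; D[9]=6 ok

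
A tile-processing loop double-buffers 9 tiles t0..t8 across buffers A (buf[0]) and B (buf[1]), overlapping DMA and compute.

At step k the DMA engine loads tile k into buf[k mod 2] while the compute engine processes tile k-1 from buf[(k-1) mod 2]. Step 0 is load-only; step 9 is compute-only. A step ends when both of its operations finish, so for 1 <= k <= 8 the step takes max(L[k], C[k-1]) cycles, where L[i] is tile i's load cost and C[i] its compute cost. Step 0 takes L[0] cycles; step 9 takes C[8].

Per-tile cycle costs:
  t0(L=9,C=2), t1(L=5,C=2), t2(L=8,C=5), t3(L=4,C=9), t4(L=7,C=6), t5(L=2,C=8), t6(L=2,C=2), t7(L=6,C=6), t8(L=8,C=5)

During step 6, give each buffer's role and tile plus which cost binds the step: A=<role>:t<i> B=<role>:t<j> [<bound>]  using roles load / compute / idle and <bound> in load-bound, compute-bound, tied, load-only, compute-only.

  0. 9=9c; end=9; A:t0 B:-
  1. max(5,2)=5c; end=14; A:t0 B:t1
  2. max(8,2)=8c; end=22; A:t2 B:t1
  3. max(4,5)=5c; end=27; A:t2 B:t3
  4. max(7,9)=9c; end=36; A:t4 B:t3
  5. max(2,6)=6c; end=42; A:t4 B:t5
  6. max(2,8)=8c; end=50; A:t6 B:t5
  7. max(6,2)=6c; end=56; A:t6 B:t7
  8. max(8,6)=8c; end=64; A:t8 B:t7
  9. 5=5c; end=69; A:t8 B:t7

step 6: A=load:t6 B=compute:t5 [compute-bound]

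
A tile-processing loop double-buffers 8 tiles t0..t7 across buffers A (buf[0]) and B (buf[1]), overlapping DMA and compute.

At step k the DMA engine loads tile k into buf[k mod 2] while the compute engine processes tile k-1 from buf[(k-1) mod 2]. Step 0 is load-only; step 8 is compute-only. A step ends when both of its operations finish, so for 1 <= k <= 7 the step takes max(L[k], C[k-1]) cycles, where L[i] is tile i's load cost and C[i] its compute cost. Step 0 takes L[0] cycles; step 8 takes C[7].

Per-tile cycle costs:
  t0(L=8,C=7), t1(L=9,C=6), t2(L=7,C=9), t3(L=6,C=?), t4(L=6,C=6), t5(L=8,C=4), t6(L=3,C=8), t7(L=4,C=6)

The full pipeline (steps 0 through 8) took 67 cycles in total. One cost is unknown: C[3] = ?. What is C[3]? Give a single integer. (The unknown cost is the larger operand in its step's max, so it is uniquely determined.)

step 0 | dur = L[0]=8 = 8
step 1 | dur = max(L[1]=9, C[0]=7) = 9
step 2 | dur = max(L[2]=7, C[1]=6) = 7
step 3 | dur = max(L[3]=6, C[2]=9) = 9
step 4 | dur = max(L[4]=6, C[3]=?) = C[3]  (unknown; binding)
step 5 | dur = max(L[5]=8, C[4]=6) = 8
step 6 | dur = max(L[6]=3, C[5]=4) = 4
step 7 | dur = max(L[7]=4, C[6]=8) = 8
step 8 | dur = C[7]=6 = 6
sum of known step durations = 59
dur[4] = total - known = 67 - 59 = 8
C[3] is the binding max in step 4, so C[3] = dur[4] = 8

C[3] = 8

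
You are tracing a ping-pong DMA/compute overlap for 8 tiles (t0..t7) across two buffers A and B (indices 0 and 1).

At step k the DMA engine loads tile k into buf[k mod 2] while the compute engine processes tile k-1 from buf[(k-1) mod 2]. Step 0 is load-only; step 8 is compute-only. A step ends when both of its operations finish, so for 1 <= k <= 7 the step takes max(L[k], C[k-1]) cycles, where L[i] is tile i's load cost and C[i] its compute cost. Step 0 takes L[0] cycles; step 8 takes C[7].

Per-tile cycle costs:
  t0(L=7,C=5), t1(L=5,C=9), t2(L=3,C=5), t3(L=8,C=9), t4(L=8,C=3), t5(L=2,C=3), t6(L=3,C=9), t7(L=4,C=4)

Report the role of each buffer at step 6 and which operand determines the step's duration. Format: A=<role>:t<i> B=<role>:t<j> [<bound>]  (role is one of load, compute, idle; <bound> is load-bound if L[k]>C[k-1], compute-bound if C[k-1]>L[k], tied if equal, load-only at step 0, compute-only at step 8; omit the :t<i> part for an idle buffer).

step 0: L[0]=7 → dur=7, Σ=7 | A=load:t0 B=idle [load-only]
step 1: L[1]=5 C[0]=5 → dur=5, Σ=12 | A=compute:t0 B=load:t1 [tied]
step 2: L[2]=3 C[1]=9 → dur=9, Σ=21 | A=load:t2 B=compute:t1 [compute-bound]
step 3: L[3]=8 C[2]=5 → dur=8, Σ=29 | A=compute:t2 B=load:t3 [load-bound]
step 4: L[4]=8 C[3]=9 → dur=9, Σ=38 | A=load:t4 B=compute:t3 [compute-bound]
step 5: L[5]=2 C[4]=3 → dur=3, Σ=41 | A=compute:t4 B=load:t5 [compute-bound]
step 6: L[6]=3 C[5]=3 → dur=3, Σ=44 | A=load:t6 B=compute:t5 [tied]
step 7: L[7]=4 C[6]=9 → dur=9, Σ=53 | A=compute:t6 B=load:t7 [compute-bound]
step 8: C[7]=4 → dur=4, Σ=57 | A=idle B=compute:t7 [compute-only]

step 6: A=load:t6 B=compute:t5 [tied]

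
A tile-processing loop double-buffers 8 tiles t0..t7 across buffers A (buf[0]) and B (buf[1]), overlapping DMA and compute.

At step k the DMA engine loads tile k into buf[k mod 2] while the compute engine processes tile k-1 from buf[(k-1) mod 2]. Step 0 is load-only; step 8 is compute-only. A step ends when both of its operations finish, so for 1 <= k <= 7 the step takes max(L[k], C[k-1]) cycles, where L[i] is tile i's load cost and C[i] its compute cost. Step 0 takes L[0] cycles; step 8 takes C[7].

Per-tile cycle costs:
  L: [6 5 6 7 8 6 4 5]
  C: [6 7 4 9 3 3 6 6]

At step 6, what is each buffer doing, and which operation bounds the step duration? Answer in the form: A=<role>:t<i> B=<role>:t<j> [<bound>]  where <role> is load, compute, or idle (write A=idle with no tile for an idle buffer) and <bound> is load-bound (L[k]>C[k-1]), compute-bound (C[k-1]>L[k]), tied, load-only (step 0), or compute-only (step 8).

k=0 load=t0/6c comp=- wait=6 total=6
k=1 load=t1/5c comp=t0/6c wait=6 total=12
k=2 load=t2/6c comp=t1/7c wait=7 total=19
k=3 load=t3/7c comp=t2/4c wait=7 total=26
k=4 load=t4/8c comp=t3/9c wait=9 total=35
k=5 load=t5/6c comp=t4/3c wait=6 total=41
k=6 load=t6/4c comp=t5/3c wait=4 total=45
k=7 load=t7/5c comp=t6/6c wait=6 total=51
k=8 load=- comp=t7/6c wait=6 total=57

step 6: A=load:t6 B=compute:t5 [load-bound]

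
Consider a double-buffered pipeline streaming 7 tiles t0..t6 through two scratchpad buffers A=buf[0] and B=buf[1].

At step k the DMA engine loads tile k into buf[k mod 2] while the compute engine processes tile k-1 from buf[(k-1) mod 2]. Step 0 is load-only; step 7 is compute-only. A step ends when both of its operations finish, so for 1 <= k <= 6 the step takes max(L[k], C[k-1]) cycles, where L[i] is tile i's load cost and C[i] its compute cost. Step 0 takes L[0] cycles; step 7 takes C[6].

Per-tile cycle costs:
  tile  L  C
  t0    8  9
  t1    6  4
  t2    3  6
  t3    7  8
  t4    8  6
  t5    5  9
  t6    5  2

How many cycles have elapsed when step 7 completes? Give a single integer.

end_cycle[7] = 53

step 0: L[0]=8 → dur=8, Σ=8 | A=load:t0 B=idle [load-only]
step 1: L[1]=6 C[0]=9 → dur=9, Σ=17 | A=compute:t0 B=load:t1 [compute-bound]
step 2: L[2]=3 C[1]=4 → dur=4, Σ=21 | A=load:t2 B=compute:t1 [compute-bound]
step 3: L[3]=7 C[2]=6 → dur=7, Σ=28 | A=compute:t2 B=load:t3 [load-bound]
step 4: L[4]=8 C[3]=8 → dur=8, Σ=36 | A=load:t4 B=compute:t3 [tied]
step 5: L[5]=5 C[4]=6 → dur=6, Σ=42 | A=compute:t4 B=load:t5 [compute-bound]
step 6: L[6]=5 C[5]=9 → dur=9, Σ=51 | A=load:t6 B=compute:t5 [compute-bound]
step 7: C[6]=2 → dur=2, Σ=53 | A=compute:t6 B=idle [compute-only]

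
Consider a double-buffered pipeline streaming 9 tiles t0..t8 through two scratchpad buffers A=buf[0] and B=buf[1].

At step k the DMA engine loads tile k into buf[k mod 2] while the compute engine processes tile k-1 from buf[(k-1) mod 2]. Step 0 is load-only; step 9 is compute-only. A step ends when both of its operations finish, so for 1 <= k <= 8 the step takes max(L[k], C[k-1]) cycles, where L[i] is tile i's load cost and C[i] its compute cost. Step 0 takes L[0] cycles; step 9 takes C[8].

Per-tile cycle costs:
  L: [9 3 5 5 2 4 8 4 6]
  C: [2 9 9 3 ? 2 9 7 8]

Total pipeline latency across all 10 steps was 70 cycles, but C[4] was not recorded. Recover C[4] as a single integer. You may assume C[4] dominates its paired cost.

step 0 → dur = L[0]=9 = 9
step 1 → dur = max(L[1]=3, C[0]=2) = 3
step 2 → dur = max(L[2]=5, C[1]=9) = 9
step 3 → dur = max(L[3]=5, C[2]=9) = 9
step 4 → dur = max(L[4]=2, C[3]=3) = 3
step 5 → dur = max(L[5]=4, C[4]=?) = C[4]  (unknown; binding)
step 6 → dur = max(L[6]=8, C[5]=2) = 8
step 7 → dur = max(L[7]=4, C[6]=9) = 9
step 8 → dur = max(L[8]=6, C[7]=7) = 7
step 9 → dur = C[8]=8 = 8
sum of known step durations = 65
dur[5] = total - known = 70 - 65 = 5
C[4] is the binding max in step 5, so C[4] = dur[5] = 5

C[4] = 5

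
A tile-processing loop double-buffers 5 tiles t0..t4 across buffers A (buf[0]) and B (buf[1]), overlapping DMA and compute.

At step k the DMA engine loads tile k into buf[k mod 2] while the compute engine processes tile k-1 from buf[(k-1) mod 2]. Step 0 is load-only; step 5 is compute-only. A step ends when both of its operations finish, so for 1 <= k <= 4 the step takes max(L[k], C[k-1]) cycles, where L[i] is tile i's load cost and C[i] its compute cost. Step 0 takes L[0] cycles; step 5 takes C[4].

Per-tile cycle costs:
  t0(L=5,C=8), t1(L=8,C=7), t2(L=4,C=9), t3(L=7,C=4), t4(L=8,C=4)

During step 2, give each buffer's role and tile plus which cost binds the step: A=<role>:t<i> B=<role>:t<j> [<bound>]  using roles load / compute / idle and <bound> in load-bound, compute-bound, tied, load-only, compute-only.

k=0 load=t0/5c comp=- wait=5 total=5
k=1 load=t1/8c comp=t0/8c wait=8 total=13
k=2 load=t2/4c comp=t1/7c wait=7 total=20
k=3 load=t3/7c comp=t2/9c wait=9 total=29
k=4 load=t4/8c comp=t3/4c wait=8 total=37
k=5 load=- comp=t4/4c wait=4 total=41

step 2: A=load:t2 B=compute:t1 [compute-bound]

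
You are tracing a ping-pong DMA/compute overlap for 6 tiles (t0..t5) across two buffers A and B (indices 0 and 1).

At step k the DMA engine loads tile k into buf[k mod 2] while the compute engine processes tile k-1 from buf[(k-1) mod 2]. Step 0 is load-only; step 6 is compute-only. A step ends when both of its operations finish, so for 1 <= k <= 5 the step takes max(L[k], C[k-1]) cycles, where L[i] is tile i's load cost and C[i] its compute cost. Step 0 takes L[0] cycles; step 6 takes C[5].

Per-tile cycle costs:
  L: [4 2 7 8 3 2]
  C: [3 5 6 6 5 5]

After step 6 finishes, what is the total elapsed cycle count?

step 0: L[0]=4 → dur=4, Σ=4 | A=load:t0 B=idle [load-only]
step 1: L[1]=2 C[0]=3 → dur=3, Σ=7 | A=compute:t0 B=load:t1 [compute-bound]
step 2: L[2]=7 C[1]=5 → dur=7, Σ=14 | A=load:t2 B=compute:t1 [load-bound]
step 3: L[3]=8 C[2]=6 → dur=8, Σ=22 | A=compute:t2 B=load:t3 [load-bound]
step 4: L[4]=3 C[3]=6 → dur=6, Σ=28 | A=load:t4 B=compute:t3 [compute-bound]
step 5: L[5]=2 C[4]=5 → dur=5, Σ=33 | A=compute:t4 B=load:t5 [compute-bound]
step 6: C[5]=5 → dur=5, Σ=38 | A=idle B=compute:t5 [compute-only]

end_cycle[6] = 38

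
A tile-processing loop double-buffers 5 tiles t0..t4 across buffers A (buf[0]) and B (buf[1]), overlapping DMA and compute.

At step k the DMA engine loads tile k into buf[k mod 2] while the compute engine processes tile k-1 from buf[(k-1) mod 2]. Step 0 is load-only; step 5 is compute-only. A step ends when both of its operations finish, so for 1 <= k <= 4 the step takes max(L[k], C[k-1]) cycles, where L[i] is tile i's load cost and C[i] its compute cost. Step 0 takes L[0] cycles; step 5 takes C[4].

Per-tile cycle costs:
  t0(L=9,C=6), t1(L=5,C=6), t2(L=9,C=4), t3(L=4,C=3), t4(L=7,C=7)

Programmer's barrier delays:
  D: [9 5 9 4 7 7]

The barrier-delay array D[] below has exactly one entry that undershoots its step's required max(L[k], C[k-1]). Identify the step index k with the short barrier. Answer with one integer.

hazard at step 1

step 0: need L[0]=9 = 9; D[0]=9 ok
step 1: need max(L[1]=5,C[0]=6) = 6; D[1]=5 SHORT
step 2: need max(L[2]=9,C[1]=6) = 9; D[2]=9 ok
step 3: need max(L[3]=4,C[2]=4) = 4; D[3]=4 ok
step 4: need max(L[4]=7,C[3]=3) = 7; D[4]=7 ok
step 5: need C[4]=7 = 7; D[5]=7 ok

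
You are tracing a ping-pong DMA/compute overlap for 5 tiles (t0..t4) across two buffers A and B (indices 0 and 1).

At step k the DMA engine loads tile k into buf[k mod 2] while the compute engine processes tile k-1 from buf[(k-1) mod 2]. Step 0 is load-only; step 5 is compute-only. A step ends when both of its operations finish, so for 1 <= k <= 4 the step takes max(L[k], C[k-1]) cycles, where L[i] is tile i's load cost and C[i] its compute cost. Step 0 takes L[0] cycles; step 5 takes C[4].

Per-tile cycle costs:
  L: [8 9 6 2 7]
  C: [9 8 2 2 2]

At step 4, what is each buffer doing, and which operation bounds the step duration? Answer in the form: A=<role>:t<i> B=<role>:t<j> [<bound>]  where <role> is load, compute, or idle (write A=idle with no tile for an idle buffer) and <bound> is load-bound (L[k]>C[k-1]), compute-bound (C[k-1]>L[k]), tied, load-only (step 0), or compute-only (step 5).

step 4: A=load:t4 B=compute:t3 [load-bound]

k=0 load=t0/8c comp=- wait=8 total=8
k=1 load=t1/9c comp=t0/9c wait=9 total=17
k=2 load=t2/6c comp=t1/8c wait=8 total=25
k=3 load=t3/2c comp=t2/2c wait=2 total=27
k=4 load=t4/7c comp=t3/2c wait=7 total=34
k=5 load=- comp=t4/2c wait=2 total=36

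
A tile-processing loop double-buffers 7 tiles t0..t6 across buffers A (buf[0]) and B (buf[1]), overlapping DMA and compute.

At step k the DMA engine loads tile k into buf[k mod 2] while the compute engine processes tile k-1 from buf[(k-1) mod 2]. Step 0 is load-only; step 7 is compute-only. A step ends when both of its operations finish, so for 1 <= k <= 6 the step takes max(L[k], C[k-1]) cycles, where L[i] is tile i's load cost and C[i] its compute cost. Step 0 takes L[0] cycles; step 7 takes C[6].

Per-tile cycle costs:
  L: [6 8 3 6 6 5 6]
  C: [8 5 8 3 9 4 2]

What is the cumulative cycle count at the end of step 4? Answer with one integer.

end_cycle[4] = 33

  0. 6=6c; end=6; A:t0 B:-
  1. max(8,8)=8c; end=14; A:t0 B:t1
  2. max(3,5)=5c; end=19; A:t2 B:t1
  3. max(6,8)=8c; end=27; A:t2 B:t3
  4. max(6,3)=6c; end=33; A:t4 B:t3
  5. max(5,9)=9c; end=42; A:t4 B:t5
  6. max(6,4)=6c; end=48; A:t6 B:t5
  7. 2=2c; end=50; A:t6 B:t5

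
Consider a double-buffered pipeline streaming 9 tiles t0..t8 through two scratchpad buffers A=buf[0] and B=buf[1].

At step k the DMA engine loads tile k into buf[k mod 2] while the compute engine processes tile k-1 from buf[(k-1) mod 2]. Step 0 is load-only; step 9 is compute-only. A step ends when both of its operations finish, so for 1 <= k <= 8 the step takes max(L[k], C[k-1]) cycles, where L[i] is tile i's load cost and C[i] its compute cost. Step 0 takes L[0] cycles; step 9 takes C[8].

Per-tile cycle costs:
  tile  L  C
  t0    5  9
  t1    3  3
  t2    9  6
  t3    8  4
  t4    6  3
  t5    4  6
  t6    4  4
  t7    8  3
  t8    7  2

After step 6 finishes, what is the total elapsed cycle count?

  0. 5=5c; end=5; A:t0 B:-
  1. max(3,9)=9c; end=14; A:t0 B:t1
  2. max(9,3)=9c; end=23; A:t2 B:t1
  3. max(8,6)=8c; end=31; A:t2 B:t3
  4. max(6,4)=6c; end=37; A:t4 B:t3
  5. max(4,3)=4c; end=41; A:t4 B:t5
  6. max(4,6)=6c; end=47; A:t6 B:t5
  7. max(8,4)=8c; end=55; A:t6 B:t7
  8. max(7,3)=7c; end=62; A:t8 B:t7
  9. 2=2c; end=64; A:t8 B:t7

end_cycle[6] = 47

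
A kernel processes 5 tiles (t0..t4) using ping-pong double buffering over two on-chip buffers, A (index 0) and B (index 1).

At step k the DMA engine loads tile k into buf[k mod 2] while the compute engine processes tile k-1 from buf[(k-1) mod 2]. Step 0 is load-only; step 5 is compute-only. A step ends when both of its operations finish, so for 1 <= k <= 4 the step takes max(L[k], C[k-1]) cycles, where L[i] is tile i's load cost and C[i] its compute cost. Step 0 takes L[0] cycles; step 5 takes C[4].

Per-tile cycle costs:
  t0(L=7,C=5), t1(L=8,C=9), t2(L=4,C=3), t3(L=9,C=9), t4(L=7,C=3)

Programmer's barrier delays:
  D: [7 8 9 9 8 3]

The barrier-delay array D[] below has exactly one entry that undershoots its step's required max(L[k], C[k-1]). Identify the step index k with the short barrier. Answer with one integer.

hazard at step 4

[0] required=L[0]=7=7 vs D=7 ok
[1] required=max(L[1]=8,C[0]=5)=8 vs D=8 ok
[2] required=max(L[2]=4,C[1]=9)=9 vs D=9 ok
[3] required=max(L[3]=9,C[2]=3)=9 vs D=9 ok
[4] required=max(L[4]=7,C[3]=9)=9 vs D=8 SHORT
[5] required=C[4]=3=3 vs D=3 ok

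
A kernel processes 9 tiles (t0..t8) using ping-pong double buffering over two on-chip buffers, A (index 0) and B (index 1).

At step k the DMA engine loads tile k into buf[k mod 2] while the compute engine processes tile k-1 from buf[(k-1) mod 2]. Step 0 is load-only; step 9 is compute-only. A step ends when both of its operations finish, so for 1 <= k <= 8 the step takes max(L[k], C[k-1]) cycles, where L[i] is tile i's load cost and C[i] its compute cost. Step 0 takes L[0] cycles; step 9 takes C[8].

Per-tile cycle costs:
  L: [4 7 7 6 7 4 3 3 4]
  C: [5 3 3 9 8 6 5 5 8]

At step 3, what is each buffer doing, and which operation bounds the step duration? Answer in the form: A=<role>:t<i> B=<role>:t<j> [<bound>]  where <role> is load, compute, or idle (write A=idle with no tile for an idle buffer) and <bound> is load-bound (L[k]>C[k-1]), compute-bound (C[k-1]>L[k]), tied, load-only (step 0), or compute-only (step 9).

[0] DMA t0→A (4c) ∥ CU idle ⇒ 4c, clock 4
[1] DMA t1→B (7c) ∥ CU A:t0 (5c) ⇒ 7c, clock 11
[2] DMA t2→A (7c) ∥ CU B:t1 (3c) ⇒ 7c, clock 18
[3] DMA t3→B (6c) ∥ CU A:t2 (3c) ⇒ 6c, clock 24
[4] DMA t4→A (7c) ∥ CU B:t3 (9c) ⇒ 9c, clock 33
[5] DMA t5→B (4c) ∥ CU A:t4 (8c) ⇒ 8c, clock 41
[6] DMA t6→A (3c) ∥ CU B:t5 (6c) ⇒ 6c, clock 47
[7] DMA t7→B (3c) ∥ CU A:t6 (5c) ⇒ 5c, clock 52
[8] DMA t8→A (4c) ∥ CU B:t7 (5c) ⇒ 5c, clock 57
[9] DMA idle ∥ CU A:t8 (8c) ⇒ 8c, clock 65

step 3: A=compute:t2 B=load:t3 [load-bound]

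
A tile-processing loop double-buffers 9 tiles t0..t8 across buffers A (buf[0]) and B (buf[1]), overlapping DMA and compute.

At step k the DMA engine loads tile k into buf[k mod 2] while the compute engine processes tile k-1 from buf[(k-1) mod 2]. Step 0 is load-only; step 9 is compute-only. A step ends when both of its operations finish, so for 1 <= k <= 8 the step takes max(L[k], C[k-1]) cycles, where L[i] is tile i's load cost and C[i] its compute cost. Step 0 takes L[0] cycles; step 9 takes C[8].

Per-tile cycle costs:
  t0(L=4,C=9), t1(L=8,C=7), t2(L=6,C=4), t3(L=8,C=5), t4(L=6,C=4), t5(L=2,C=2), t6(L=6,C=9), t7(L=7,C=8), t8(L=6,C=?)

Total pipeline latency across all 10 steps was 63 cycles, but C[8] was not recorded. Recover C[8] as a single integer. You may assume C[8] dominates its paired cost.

step 0 = dur = L[0]=4 = 4
step 1 = dur = max(L[1]=8, C[0]=9) = 9
step 2 = dur = max(L[2]=6, C[1]=7) = 7
step 3 = dur = max(L[3]=8, C[2]=4) = 8
step 4 = dur = max(L[4]=6, C[3]=5) = 6
step 5 = dur = max(L[5]=2, C[4]=4) = 4
step 6 = dur = max(L[6]=6, C[5]=2) = 6
step 7 = dur = max(L[7]=7, C[6]=9) = 9
step 8 = dur = max(L[8]=6, C[7]=8) = 8
step 9 = dur = C[8]=? = C[8]  (unknown; binding)
sum of known step durations = 61
dur[9] = total - known = 63 - 61 = 2
C[8] is the binding max in step 9, so C[8] = dur[9] = 2

C[8] = 2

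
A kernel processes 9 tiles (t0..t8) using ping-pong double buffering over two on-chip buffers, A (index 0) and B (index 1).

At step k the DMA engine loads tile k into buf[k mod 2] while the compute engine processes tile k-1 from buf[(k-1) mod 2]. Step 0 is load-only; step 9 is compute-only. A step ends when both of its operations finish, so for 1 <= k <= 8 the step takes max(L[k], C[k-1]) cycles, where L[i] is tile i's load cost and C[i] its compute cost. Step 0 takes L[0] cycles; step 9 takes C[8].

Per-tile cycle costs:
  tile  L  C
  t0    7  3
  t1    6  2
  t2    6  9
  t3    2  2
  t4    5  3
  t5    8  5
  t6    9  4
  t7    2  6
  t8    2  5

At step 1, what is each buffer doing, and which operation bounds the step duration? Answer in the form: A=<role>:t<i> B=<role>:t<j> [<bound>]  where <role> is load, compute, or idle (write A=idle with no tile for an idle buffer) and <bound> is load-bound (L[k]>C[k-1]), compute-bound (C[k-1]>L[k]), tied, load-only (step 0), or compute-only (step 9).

step 1: A=compute:t0 B=load:t1 [load-bound]

step 0: L[0]=7 → dur=7, Σ=7 | A=load:t0 B=idle [load-only]
step 1: L[1]=6 C[0]=3 → dur=6, Σ=13 | A=compute:t0 B=load:t1 [load-bound]
step 2: L[2]=6 C[1]=2 → dur=6, Σ=19 | A=load:t2 B=compute:t1 [load-bound]
step 3: L[3]=2 C[2]=9 → dur=9, Σ=28 | A=compute:t2 B=load:t3 [compute-bound]
step 4: L[4]=5 C[3]=2 → dur=5, Σ=33 | A=load:t4 B=compute:t3 [load-bound]
step 5: L[5]=8 C[4]=3 → dur=8, Σ=41 | A=compute:t4 B=load:t5 [load-bound]
step 6: L[6]=9 C[5]=5 → dur=9, Σ=50 | A=load:t6 B=compute:t5 [load-bound]
step 7: L[7]=2 C[6]=4 → dur=4, Σ=54 | A=compute:t6 B=load:t7 [compute-bound]
step 8: L[8]=2 C[7]=6 → dur=6, Σ=60 | A=load:t8 B=compute:t7 [compute-bound]
step 9: C[8]=5 → dur=5, Σ=65 | A=compute:t8 B=idle [compute-only]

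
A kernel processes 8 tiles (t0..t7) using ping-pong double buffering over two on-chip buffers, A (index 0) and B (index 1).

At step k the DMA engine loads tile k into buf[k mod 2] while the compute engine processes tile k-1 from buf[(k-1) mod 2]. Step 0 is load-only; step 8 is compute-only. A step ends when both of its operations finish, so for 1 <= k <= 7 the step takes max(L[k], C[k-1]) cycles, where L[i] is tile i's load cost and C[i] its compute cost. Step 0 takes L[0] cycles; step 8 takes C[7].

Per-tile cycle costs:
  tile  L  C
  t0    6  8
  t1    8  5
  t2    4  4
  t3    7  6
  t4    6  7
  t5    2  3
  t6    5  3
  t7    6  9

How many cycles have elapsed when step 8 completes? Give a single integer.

end_cycle[8] = 59

k=0 load=t0/6c comp=- wait=6 total=6
k=1 load=t1/8c comp=t0/8c wait=8 total=14
k=2 load=t2/4c comp=t1/5c wait=5 total=19
k=3 load=t3/7c comp=t2/4c wait=7 total=26
k=4 load=t4/6c comp=t3/6c wait=6 total=32
k=5 load=t5/2c comp=t4/7c wait=7 total=39
k=6 load=t6/5c comp=t5/3c wait=5 total=44
k=7 load=t7/6c comp=t6/3c wait=6 total=50
k=8 load=- comp=t7/9c wait=9 total=59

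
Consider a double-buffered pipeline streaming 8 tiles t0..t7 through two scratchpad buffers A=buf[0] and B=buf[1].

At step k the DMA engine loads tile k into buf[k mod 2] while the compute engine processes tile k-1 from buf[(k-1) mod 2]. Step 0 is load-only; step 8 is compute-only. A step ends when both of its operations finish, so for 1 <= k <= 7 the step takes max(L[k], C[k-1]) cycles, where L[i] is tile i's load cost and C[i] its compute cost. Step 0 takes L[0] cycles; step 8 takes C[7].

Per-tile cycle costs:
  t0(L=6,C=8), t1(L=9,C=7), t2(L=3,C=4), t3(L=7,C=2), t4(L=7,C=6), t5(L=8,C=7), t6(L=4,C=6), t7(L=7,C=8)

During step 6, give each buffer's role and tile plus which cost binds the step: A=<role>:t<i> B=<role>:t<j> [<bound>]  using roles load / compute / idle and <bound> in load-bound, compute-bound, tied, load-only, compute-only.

step 6: A=load:t6 B=compute:t5 [compute-bound]

  0. 6=6c; end=6; A:t0 B:-
  1. max(9,8)=9c; end=15; A:t0 B:t1
  2. max(3,7)=7c; end=22; A:t2 B:t1
  3. max(7,4)=7c; end=29; A:t2 B:t3
  4. max(7,2)=7c; end=36; A:t4 B:t3
  5. max(8,6)=8c; end=44; A:t4 B:t5
  6. max(4,7)=7c; end=51; A:t6 B:t5
  7. max(7,6)=7c; end=58; A:t6 B:t7
  8. 8=8c; end=66; A:t6 B:t7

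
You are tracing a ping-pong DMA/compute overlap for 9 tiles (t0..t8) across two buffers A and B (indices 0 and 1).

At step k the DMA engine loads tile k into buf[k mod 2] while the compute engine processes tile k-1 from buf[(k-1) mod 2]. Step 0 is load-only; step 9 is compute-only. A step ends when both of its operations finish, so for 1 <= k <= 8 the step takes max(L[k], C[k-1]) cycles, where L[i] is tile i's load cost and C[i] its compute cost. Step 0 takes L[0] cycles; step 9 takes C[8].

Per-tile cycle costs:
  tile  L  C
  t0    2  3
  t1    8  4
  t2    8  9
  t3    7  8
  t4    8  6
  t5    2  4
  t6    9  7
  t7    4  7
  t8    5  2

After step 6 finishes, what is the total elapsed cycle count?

end_cycle[6] = 50

k=0 load=t0/2c comp=- wait=2 total=2
k=1 load=t1/8c comp=t0/3c wait=8 total=10
k=2 load=t2/8c comp=t1/4c wait=8 total=18
k=3 load=t3/7c comp=t2/9c wait=9 total=27
k=4 load=t4/8c comp=t3/8c wait=8 total=35
k=5 load=t5/2c comp=t4/6c wait=6 total=41
k=6 load=t6/9c comp=t5/4c wait=9 total=50
k=7 load=t7/4c comp=t6/7c wait=7 total=57
k=8 load=t8/5c comp=t7/7c wait=7 total=64
k=9 load=- comp=t8/2c wait=2 total=66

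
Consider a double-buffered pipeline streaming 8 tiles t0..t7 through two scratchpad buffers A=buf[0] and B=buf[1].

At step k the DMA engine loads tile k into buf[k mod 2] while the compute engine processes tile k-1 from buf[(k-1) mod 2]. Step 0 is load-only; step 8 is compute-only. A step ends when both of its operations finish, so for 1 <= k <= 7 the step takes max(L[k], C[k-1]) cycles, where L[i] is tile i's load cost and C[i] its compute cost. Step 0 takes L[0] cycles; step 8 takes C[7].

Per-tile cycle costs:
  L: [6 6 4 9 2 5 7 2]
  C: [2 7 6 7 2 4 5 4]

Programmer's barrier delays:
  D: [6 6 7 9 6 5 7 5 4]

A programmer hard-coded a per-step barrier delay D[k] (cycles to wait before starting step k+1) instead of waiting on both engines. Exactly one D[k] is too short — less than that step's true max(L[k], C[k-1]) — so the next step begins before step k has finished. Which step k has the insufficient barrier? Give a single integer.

[0] required=L[0]=6=6 vs D=6 ok
[1] required=max(L[1]=6,C[0]=2)=6 vs D=6 ok
[2] required=max(L[2]=4,C[1]=7)=7 vs D=7 ok
[3] required=max(L[3]=9,C[2]=6)=9 vs D=9 ok
[4] required=max(L[4]=2,C[3]=7)=7 vs D=6 SHORT
[5] required=max(L[5]=5,C[4]=2)=5 vs D=5 ok
[6] required=max(L[6]=7,C[5]=4)=7 vs D=7 ok
[7] required=max(L[7]=2,C[6]=5)=5 vs D=5 ok
[8] required=C[7]=4=4 vs D=4 ok

hazard at step 4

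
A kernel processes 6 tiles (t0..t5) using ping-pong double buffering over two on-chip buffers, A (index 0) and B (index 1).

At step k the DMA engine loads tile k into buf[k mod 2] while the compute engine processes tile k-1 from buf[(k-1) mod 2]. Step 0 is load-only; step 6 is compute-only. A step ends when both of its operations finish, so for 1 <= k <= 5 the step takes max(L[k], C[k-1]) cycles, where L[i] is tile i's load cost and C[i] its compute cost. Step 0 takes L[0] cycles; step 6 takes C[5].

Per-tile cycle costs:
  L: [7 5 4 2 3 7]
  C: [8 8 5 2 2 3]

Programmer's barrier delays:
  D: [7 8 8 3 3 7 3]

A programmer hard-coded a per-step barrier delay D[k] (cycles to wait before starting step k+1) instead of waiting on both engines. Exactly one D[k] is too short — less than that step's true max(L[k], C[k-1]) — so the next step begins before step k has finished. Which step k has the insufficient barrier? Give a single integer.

hazard at step 3

k=0 barrier L[0]=7→7c, D[0]=7 ok
k=1 barrier max(L[1]=5,C[0]=8)→8c, D[1]=8 ok
k=2 barrier max(L[2]=4,C[1]=8)→8c, D[2]=8 ok
k=3 barrier max(L[3]=2,C[2]=5)→5c, D[3]=3 SHORT
k=4 barrier max(L[4]=3,C[3]=2)→3c, D[4]=3 ok
k=5 barrier max(L[5]=7,C[4]=2)→7c, D[5]=7 ok
k=6 barrier C[5]=3→3c, D[6]=3 ok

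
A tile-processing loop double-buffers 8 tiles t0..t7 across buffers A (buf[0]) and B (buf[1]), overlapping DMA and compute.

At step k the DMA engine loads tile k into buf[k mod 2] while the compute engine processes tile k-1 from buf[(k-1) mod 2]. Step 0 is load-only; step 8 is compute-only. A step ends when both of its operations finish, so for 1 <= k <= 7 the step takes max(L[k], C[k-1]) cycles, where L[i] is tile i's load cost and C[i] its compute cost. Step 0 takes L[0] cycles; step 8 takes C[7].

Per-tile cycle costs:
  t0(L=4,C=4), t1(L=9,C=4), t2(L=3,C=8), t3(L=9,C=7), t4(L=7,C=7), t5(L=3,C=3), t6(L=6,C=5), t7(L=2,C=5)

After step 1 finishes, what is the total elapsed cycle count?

end_cycle[1] = 13

[0] DMA t0→A (4c) ∥ CU idle ⇒ 4c, clock 4
[1] DMA t1→B (9c) ∥ CU A:t0 (4c) ⇒ 9c, clock 13
[2] DMA t2→A (3c) ∥ CU B:t1 (4c) ⇒ 4c, clock 17
[3] DMA t3→B (9c) ∥ CU A:t2 (8c) ⇒ 9c, clock 26
[4] DMA t4→A (7c) ∥ CU B:t3 (7c) ⇒ 7c, clock 33
[5] DMA t5→B (3c) ∥ CU A:t4 (7c) ⇒ 7c, clock 40
[6] DMA t6→A (6c) ∥ CU B:t5 (3c) ⇒ 6c, clock 46
[7] DMA t7→B (2c) ∥ CU A:t6 (5c) ⇒ 5c, clock 51
[8] DMA idle ∥ CU B:t7 (5c) ⇒ 5c, clock 56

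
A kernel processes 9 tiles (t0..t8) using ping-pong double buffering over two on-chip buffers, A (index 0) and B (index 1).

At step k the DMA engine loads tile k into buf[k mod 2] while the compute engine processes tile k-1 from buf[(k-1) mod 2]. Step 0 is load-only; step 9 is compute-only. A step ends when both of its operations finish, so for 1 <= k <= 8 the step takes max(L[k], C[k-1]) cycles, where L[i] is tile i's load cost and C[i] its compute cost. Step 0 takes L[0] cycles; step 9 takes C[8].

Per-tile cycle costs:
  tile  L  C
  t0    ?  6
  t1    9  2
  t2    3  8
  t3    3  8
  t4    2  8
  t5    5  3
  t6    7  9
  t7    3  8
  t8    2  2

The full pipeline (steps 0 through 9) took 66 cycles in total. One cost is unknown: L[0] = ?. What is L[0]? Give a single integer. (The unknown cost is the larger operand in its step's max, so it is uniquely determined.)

L[0] = 4

step 0 → dur = L[0]=? = L[0]  (unknown; binding)
step 1 → dur = max(L[1]=9, C[0]=6) = 9
step 2 → dur = max(L[2]=3, C[1]=2) = 3
step 3 → dur = max(L[3]=3, C[2]=8) = 8
step 4 → dur = max(L[4]=2, C[3]=8) = 8
step 5 → dur = max(L[5]=5, C[4]=8) = 8
step 6 → dur = max(L[6]=7, C[5]=3) = 7
step 7 → dur = max(L[7]=3, C[6]=9) = 9
step 8 → dur = max(L[8]=2, C[7]=8) = 8
step 9 → dur = C[8]=2 = 2
sum of known step durations = 62
dur[0] = total - known = 66 - 62 = 4
L[0] is the binding max in step 0, so L[0] = dur[0] = 4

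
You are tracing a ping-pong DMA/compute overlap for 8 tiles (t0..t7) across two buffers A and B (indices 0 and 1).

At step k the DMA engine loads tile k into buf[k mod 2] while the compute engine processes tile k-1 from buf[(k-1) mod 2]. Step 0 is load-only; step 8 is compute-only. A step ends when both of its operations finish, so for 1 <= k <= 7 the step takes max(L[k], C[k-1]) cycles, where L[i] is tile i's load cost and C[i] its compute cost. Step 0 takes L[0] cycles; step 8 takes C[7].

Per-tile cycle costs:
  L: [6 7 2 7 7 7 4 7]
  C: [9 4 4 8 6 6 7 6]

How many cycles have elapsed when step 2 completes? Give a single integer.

end_cycle[2] = 19

step 0: L[0]=6 → dur=6, Σ=6 | A=load:t0 B=idle [load-only]
step 1: L[1]=7 C[0]=9 → dur=9, Σ=15 | A=compute:t0 B=load:t1 [compute-bound]
step 2: L[2]=2 C[1]=4 → dur=4, Σ=19 | A=load:t2 B=compute:t1 [compute-bound]
step 3: L[3]=7 C[2]=4 → dur=7, Σ=26 | A=compute:t2 B=load:t3 [load-bound]
step 4: L[4]=7 C[3]=8 → dur=8, Σ=34 | A=load:t4 B=compute:t3 [compute-bound]
step 5: L[5]=7 C[4]=6 → dur=7, Σ=41 | A=compute:t4 B=load:t5 [load-bound]
step 6: L[6]=4 C[5]=6 → dur=6, Σ=47 | A=load:t6 B=compute:t5 [compute-bound]
step 7: L[7]=7 C[6]=7 → dur=7, Σ=54 | A=compute:t6 B=load:t7 [tied]
step 8: C[7]=6 → dur=6, Σ=60 | A=idle B=compute:t7 [compute-only]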